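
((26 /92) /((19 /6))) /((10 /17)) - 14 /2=-6.85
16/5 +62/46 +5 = 1098/115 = 9.55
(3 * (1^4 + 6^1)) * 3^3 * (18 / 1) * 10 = 102060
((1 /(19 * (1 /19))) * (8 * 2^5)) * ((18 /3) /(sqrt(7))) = 1536 * sqrt(7) /7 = 580.55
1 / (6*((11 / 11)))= 0.17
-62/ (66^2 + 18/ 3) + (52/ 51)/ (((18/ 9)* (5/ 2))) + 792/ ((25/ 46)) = 450321703/ 308975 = 1457.47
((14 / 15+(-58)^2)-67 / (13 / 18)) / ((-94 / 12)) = -27152 / 65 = -417.72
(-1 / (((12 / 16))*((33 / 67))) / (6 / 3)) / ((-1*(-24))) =-67 / 1188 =-0.06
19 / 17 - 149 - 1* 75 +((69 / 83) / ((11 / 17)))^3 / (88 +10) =-282566612602845 / 1267906796002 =-222.86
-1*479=-479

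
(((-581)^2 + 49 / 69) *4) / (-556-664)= -23291758 / 21045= -1106.76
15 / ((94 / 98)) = 735 / 47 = 15.64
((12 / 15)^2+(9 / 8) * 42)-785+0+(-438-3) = -117811 / 100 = -1178.11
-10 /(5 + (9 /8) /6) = -160 /83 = -1.93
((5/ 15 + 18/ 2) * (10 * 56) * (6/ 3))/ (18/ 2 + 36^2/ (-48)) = -15680/ 27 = -580.74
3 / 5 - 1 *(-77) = 388 / 5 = 77.60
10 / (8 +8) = 5 / 8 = 0.62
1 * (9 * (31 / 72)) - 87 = -665 / 8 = -83.12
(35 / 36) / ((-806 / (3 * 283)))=-9905 / 9672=-1.02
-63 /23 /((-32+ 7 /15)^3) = 0.00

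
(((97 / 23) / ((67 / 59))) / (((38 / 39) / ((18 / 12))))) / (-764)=-669591 / 89476624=-0.01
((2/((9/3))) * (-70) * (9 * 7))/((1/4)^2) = -47040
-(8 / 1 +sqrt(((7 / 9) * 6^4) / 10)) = -6 * sqrt(70) / 5-8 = -18.04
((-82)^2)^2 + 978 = 45213154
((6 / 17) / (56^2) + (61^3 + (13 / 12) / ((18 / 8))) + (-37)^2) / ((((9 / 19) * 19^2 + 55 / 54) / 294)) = 493039745427 / 1263304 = 390277.99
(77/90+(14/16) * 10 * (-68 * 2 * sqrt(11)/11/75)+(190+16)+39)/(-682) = -22127/61380+119 * sqrt(11)/56265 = -0.35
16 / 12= 4 / 3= 1.33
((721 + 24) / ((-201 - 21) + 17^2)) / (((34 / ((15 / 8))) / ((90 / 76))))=502875 / 692512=0.73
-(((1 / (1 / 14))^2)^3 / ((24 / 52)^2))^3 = -32194729615837333205979136 / 729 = -44162866414042981078160.68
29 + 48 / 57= 567 / 19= 29.84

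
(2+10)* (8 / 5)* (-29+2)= -2592 / 5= -518.40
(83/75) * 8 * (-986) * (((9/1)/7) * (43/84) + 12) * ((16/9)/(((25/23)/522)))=-2889124949888/30625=-94338773.87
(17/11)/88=0.02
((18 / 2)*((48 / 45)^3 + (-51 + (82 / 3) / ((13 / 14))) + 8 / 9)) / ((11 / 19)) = -16223663 / 53625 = -302.54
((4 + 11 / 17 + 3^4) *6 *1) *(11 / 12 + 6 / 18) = 10920 / 17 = 642.35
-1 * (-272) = 272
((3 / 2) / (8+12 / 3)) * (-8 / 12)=-1 / 12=-0.08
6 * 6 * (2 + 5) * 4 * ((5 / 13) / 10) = 504 / 13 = 38.77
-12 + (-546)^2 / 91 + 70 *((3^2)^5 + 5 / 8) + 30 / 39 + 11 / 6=645331495 / 156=4136740.35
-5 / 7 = -0.71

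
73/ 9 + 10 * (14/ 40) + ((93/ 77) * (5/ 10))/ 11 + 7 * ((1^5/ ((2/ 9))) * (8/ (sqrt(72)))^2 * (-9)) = -1832066/ 7623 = -240.33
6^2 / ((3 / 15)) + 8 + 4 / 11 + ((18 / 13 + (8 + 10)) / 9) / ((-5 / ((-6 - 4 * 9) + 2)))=205.59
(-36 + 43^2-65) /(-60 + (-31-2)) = -1748 /93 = -18.80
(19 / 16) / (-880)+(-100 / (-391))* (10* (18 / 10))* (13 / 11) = 29944571 / 5505280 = 5.44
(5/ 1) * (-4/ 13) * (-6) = 120/ 13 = 9.23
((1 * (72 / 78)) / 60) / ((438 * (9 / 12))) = 2 / 42705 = 0.00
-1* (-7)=7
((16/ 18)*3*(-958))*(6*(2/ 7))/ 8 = -3832/ 7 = -547.43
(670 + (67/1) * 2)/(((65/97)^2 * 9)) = 198.94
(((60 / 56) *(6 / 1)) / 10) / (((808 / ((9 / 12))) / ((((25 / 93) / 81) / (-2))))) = -25 / 25248384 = -0.00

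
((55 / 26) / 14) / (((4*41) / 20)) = 275 / 14924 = 0.02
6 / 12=1 / 2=0.50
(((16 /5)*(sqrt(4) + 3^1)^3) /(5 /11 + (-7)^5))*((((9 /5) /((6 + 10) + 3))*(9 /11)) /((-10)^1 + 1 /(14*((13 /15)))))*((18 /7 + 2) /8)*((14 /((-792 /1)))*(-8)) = 8736 /581183647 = 0.00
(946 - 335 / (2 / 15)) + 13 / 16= -25051 / 16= -1565.69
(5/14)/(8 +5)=5/182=0.03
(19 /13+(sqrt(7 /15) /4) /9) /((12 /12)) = sqrt(105) /540+19 /13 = 1.48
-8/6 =-4/3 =-1.33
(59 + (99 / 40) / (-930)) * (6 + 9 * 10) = 4389402 / 775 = 5663.74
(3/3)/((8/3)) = 3/8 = 0.38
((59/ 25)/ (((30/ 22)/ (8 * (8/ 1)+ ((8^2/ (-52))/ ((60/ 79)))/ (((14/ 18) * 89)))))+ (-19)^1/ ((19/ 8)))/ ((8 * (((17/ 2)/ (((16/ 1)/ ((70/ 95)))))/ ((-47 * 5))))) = -2785981521448/ 361417875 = -7708.48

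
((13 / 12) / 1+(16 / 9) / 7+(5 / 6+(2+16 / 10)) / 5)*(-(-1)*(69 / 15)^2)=7411819 / 157500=47.06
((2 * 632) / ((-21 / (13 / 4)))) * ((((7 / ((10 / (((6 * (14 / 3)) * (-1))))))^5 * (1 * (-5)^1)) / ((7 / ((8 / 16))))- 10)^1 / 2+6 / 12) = -101041477.08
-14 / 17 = -0.82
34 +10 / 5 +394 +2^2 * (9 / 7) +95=3711 / 7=530.14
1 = 1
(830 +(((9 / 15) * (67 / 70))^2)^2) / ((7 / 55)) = 137025017148811 / 21008750000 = 6522.28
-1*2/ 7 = -2/ 7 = -0.29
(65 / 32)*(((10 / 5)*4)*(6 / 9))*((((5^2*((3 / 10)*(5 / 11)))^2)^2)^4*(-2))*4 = -21715624141506850719451904296875 / 752840374084766285824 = -28844925018.68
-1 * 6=-6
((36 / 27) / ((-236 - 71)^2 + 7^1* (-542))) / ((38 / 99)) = 66 / 1718645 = 0.00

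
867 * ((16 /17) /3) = 272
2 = 2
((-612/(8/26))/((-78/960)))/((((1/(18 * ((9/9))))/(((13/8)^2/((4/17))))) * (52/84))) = 31953285/4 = 7988321.25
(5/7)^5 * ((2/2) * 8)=25000/16807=1.49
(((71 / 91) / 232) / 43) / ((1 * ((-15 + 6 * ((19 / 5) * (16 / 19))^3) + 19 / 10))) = 8875 / 20823937316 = 0.00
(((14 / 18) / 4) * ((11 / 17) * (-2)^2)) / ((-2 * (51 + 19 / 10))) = -385 / 80937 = -0.00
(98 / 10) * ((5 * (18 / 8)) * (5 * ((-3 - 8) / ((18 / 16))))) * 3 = -16170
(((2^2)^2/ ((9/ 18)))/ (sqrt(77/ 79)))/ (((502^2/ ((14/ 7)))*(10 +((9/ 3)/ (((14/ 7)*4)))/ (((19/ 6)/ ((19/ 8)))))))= 512*sqrt(6083)/ 1596004333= 0.00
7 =7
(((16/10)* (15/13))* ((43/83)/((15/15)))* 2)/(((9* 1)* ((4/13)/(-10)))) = -1720/249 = -6.91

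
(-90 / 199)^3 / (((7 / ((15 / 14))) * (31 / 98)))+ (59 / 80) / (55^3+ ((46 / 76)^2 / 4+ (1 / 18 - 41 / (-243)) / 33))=-421290342686782775511 / 9412969483647742298335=-0.04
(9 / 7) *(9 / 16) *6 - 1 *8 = -205 / 56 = -3.66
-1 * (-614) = 614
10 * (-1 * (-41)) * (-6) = -2460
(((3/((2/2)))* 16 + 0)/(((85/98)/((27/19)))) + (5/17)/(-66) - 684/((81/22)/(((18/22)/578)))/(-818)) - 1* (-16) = 94.64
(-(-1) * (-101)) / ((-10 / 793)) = 80093 / 10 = 8009.30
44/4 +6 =17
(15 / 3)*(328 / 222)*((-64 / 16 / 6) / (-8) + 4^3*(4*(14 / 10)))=881869 / 333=2648.26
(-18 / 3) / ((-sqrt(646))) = 3 * sqrt(646) / 323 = 0.24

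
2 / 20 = 1 / 10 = 0.10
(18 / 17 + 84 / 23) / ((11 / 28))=51576 / 4301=11.99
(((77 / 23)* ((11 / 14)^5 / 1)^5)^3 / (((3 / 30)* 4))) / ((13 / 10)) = 42322318483170783019107974042700029450915286485371346803433707313024165743615677025 / 42018003817084701393016616719935704658172937860544381058551971441807570126433505381449728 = 0.00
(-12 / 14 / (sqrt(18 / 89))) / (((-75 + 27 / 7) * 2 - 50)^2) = -7 * sqrt(178) / 1811716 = -0.00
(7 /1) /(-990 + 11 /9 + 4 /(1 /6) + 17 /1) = -63 /8530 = -0.01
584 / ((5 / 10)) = 1168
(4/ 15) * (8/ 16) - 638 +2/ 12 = -637.70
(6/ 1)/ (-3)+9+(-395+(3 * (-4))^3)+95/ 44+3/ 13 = -1208985/ 572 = -2113.61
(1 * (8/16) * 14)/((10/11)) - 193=-1853/10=-185.30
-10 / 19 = -0.53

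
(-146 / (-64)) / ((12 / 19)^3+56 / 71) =35550197 / 16217344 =2.19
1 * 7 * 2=14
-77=-77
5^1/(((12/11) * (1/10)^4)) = 137500/3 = 45833.33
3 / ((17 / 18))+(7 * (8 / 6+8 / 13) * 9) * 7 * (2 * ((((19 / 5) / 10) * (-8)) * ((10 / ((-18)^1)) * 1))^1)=9633346 / 3315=2905.99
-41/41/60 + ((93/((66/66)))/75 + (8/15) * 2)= 229/100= 2.29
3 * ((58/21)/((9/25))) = 1450/63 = 23.02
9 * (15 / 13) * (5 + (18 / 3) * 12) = 10395 / 13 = 799.62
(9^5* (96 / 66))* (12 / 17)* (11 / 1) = 11337408 / 17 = 666906.35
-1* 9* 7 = -63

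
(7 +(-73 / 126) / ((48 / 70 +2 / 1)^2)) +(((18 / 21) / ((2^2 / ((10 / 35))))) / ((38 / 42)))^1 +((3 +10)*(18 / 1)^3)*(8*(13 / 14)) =11913830376029 / 21153384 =563211.56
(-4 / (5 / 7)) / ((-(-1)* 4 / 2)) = -14 / 5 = -2.80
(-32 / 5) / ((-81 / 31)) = 992 / 405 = 2.45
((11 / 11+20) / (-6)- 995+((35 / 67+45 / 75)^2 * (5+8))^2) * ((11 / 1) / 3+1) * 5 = -42922724359753 / 2518890125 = -17040.33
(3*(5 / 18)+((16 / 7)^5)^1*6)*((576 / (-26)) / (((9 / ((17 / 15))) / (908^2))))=-862904406.14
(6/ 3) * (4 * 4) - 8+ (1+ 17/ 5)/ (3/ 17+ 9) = 9547/ 390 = 24.48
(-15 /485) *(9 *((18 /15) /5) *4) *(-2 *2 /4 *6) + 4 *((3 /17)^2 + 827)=2319540032 /700825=3309.73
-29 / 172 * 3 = -87 / 172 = -0.51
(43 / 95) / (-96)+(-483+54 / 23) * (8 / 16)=-50411789 / 209760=-240.33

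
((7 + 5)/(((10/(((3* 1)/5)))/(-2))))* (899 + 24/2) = -32796/25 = -1311.84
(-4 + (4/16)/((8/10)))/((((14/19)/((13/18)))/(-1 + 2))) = -14573/4032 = -3.61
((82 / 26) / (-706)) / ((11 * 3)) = -41 / 302874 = -0.00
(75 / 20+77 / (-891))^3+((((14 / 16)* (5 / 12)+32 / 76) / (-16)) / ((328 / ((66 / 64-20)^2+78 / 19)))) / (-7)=11357687609707922809 / 230942604785614848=49.18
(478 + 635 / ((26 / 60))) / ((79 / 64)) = 1616896 / 1027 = 1574.39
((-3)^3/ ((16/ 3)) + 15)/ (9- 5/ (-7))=1113/ 1088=1.02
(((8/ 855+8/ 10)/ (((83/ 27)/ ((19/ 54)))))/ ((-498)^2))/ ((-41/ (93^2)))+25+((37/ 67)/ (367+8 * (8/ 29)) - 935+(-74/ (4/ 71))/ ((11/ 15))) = -90305223708941894/ 33432325852365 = -2701.13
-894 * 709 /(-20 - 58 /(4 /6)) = 5923.79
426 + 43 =469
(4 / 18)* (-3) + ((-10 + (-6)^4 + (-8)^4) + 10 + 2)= 16180 / 3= 5393.33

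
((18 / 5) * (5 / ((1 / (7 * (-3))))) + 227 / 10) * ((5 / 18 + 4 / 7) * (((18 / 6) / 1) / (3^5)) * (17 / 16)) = -6462907 / 1632960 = -3.96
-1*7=-7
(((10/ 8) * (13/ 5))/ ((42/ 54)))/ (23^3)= 117/ 340676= 0.00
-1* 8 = -8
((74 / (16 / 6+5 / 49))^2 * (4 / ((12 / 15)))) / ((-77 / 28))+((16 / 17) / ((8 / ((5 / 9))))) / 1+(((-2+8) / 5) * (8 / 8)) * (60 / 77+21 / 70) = -46237995841 / 35637525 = -1297.45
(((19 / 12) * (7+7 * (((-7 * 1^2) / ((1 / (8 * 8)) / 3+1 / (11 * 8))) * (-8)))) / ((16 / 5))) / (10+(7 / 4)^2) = 118307 / 132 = 896.27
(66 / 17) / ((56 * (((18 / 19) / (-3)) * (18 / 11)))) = -2299 / 17136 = -0.13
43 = 43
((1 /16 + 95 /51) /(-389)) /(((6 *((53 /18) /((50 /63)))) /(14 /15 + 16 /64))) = -557705 /2119757472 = -0.00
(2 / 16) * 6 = 3 / 4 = 0.75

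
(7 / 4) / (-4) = -7 / 16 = -0.44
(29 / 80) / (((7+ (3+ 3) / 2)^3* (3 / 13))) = 377 / 240000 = 0.00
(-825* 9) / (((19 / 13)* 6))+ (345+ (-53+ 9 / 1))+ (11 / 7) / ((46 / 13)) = -1667970 / 3059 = -545.27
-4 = -4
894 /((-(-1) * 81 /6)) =596 /9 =66.22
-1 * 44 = -44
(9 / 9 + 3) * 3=12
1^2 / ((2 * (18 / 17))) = 0.47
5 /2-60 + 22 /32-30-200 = -286.81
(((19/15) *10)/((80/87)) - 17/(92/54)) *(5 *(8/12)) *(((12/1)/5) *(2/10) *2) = 6986/575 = 12.15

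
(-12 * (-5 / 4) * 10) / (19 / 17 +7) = 425 / 23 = 18.48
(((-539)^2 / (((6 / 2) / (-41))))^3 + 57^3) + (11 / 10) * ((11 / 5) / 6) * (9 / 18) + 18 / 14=-2365986144169543474081777 / 37800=-62592226036231308838.14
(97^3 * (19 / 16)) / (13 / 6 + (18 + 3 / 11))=30118209 / 568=53025.02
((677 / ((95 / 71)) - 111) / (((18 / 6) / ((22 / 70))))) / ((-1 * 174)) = -206371 / 867825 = -0.24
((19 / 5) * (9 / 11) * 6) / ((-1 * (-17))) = 1026 / 935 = 1.10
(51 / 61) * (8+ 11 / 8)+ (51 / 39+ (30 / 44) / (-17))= 10802347 / 1186328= 9.11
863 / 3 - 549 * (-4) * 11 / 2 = 37097 / 3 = 12365.67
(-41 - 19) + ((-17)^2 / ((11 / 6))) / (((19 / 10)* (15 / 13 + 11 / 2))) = -1718580 / 36157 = -47.53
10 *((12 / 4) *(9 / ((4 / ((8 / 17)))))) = 540 / 17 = 31.76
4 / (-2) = -2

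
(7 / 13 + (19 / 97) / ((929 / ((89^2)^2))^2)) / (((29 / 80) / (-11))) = -855656943323088584480 / 31560546329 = -27111601123.86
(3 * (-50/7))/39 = -50/91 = -0.55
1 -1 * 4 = -3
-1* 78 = -78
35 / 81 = 0.43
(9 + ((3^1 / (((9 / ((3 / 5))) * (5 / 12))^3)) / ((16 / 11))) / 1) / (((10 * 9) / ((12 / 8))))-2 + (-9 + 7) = -1203081 / 312500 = -3.85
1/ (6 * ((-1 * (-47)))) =1/ 282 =0.00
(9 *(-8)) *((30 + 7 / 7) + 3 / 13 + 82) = -105984 / 13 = -8152.62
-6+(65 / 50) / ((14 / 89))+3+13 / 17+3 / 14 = 14859 / 2380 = 6.24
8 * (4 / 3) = 32 / 3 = 10.67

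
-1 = -1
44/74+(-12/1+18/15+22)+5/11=24927/2035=12.25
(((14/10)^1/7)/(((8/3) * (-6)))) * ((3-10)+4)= 3/80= 0.04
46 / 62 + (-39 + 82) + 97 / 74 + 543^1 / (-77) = 6712385 / 176638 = 38.00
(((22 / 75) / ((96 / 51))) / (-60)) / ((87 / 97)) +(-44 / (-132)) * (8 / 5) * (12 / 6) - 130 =-807656539 / 6264000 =-128.94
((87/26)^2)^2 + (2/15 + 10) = 928806767/6854640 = 135.50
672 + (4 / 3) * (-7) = 1988 / 3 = 662.67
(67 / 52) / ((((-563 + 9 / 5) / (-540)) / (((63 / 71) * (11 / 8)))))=31340925 / 20719504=1.51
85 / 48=1.77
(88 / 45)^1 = 88 / 45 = 1.96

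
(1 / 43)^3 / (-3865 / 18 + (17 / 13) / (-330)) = -6435 / 109859830841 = -0.00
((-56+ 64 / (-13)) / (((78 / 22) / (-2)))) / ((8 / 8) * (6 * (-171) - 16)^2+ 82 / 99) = 287496 / 9082965671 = 0.00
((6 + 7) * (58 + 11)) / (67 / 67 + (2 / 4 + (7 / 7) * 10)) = 78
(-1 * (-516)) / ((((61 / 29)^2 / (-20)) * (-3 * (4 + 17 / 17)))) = 578608 / 3721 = 155.50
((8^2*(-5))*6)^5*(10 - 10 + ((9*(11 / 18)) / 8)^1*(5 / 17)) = -89690996736000000 / 17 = -5275940984470588.24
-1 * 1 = -1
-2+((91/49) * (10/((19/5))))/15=-668/399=-1.67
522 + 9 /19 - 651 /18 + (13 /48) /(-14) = 6208921 /12768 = 486.29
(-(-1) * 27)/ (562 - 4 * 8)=27/ 530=0.05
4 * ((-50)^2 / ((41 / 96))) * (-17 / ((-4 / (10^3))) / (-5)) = -816000000 / 41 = -19902439.02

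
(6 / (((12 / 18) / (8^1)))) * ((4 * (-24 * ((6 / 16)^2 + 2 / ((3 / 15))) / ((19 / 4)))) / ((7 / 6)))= -1682208 / 133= -12648.18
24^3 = 13824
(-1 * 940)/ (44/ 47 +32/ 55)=-607475/ 981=-619.24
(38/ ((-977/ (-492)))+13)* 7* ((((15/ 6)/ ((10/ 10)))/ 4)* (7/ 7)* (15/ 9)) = 5494475/ 23448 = 234.33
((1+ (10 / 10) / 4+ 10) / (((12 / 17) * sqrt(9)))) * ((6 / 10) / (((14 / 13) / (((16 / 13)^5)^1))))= 1671168 / 199927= 8.36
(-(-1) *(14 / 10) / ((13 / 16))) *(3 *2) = 672 / 65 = 10.34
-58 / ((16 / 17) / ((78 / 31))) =-19227 / 124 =-155.06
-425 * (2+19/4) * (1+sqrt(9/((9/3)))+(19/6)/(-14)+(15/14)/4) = -11475 * sqrt(3)/4 - 95625/32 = -7957.10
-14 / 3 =-4.67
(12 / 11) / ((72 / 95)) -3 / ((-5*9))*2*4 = 217 / 110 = 1.97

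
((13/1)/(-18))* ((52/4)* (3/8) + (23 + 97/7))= -10127/336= -30.14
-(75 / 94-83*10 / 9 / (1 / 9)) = 77945 / 94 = 829.20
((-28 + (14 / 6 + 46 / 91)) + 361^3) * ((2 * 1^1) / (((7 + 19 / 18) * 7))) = 1668621.49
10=10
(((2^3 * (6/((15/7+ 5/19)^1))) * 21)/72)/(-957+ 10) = -931/151520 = -0.01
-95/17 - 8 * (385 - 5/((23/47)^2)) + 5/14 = -367407085/125902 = -2918.20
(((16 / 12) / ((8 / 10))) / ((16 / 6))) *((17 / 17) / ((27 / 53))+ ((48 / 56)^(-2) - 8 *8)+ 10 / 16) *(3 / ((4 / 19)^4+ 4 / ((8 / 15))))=-8451968455 / 563134176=-15.01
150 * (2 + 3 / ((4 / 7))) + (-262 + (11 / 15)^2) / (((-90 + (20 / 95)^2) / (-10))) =1546721837 / 1461330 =1058.43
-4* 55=-220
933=933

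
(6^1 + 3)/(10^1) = 9/10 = 0.90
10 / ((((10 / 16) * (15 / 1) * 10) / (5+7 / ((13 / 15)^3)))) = 55376 / 32955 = 1.68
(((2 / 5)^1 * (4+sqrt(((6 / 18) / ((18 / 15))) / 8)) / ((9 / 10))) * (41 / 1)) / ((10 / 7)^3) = 26.17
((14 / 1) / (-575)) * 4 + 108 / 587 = 29228 / 337525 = 0.09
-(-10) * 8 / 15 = 16 / 3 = 5.33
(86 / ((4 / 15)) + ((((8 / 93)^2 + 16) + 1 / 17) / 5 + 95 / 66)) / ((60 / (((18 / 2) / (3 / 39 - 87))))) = -6878619449 / 12184134600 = -0.56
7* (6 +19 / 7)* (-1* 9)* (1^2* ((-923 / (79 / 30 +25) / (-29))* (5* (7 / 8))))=-266031675 / 96164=-2766.44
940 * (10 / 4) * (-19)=-44650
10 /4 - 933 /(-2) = 469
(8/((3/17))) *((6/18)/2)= 68/9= 7.56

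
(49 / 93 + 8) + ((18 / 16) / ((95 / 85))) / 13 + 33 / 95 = 8.95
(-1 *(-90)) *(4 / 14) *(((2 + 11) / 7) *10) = 23400 / 49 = 477.55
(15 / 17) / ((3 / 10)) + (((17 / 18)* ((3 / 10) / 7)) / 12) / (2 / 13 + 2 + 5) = 23439757 / 7968240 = 2.94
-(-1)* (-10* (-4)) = 40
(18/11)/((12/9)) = 1.23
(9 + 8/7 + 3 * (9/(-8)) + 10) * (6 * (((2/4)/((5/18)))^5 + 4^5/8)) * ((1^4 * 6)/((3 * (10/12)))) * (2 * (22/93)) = 56898205452/3390625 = 16781.04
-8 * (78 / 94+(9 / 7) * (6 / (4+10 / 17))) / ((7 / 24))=-2062080 / 29939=-68.88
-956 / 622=-478 / 311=-1.54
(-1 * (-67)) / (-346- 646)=-67 / 992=-0.07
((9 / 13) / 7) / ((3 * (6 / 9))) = 0.05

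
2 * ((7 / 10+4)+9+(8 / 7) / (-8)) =949 / 35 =27.11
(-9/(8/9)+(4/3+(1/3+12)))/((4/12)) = 85/8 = 10.62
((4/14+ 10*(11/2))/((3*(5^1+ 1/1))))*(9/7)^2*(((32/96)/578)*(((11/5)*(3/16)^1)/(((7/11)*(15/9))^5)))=1499394312009/1666027489000000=0.00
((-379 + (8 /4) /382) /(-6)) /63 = 36194 /36099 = 1.00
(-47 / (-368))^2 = 2209 / 135424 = 0.02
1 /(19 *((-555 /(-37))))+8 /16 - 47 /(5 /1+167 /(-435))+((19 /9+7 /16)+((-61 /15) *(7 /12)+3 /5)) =-8.90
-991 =-991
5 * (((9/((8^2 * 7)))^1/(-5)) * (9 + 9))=-81/224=-0.36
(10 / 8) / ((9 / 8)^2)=0.99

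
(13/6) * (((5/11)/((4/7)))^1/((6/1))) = 455/1584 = 0.29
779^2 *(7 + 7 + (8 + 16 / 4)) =15777866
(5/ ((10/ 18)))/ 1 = 9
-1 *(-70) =70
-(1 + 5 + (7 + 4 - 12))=-5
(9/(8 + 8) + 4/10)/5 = 77/400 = 0.19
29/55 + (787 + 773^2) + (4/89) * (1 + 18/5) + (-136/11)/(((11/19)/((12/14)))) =225507652521/376915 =598298.43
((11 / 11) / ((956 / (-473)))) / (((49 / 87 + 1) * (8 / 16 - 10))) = 41151 / 1235152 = 0.03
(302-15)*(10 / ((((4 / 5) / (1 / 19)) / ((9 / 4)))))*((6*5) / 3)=322875 / 76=4248.36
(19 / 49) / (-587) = -19 / 28763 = -0.00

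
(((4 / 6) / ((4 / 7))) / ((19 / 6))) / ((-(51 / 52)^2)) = -0.38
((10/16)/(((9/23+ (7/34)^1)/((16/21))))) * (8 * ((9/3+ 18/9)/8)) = 39100/9807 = 3.99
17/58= 0.29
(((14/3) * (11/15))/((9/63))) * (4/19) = 4312/855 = 5.04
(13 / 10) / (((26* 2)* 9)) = 1 / 360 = 0.00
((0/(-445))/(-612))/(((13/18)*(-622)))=0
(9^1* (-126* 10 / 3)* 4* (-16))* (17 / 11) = 373876.36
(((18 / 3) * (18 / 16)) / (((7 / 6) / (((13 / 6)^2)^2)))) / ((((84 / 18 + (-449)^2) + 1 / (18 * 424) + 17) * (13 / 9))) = 9431721 / 21542978702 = 0.00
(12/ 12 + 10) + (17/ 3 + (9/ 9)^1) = 53/ 3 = 17.67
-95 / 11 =-8.64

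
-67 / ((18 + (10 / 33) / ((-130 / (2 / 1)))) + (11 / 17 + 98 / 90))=-7329465 / 2158504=-3.40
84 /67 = 1.25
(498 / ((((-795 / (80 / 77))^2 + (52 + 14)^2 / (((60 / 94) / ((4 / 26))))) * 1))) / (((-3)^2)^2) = 2762240 / 263530493523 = 0.00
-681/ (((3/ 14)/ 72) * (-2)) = 114408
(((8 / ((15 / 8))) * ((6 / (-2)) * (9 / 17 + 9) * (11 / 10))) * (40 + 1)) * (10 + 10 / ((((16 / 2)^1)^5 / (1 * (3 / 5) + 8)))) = -5986809873 / 108800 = -55025.83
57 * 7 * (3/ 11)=1197/ 11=108.82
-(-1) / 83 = 1 / 83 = 0.01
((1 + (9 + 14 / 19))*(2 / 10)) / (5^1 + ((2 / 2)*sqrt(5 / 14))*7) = 136 / 95 - 68*sqrt(70) / 475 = 0.23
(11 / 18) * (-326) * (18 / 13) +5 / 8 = -28623 / 104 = -275.22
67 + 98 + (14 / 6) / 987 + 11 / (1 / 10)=116326 / 423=275.00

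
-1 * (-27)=27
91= 91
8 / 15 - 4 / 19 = 92 / 285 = 0.32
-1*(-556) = 556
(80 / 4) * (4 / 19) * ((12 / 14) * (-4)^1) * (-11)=21120 / 133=158.80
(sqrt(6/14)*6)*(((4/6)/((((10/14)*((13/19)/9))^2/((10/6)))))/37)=272916*sqrt(21)/31265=40.00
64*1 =64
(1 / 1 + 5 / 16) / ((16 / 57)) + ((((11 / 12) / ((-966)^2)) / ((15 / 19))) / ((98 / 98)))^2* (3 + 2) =13191910644930833 / 2821327589888640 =4.68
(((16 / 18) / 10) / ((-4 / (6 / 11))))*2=-4 / 165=-0.02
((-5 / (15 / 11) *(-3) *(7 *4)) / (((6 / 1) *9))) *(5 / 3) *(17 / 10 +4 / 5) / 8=1925 / 648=2.97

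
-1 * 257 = -257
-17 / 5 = -3.40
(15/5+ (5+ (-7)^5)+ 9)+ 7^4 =-14389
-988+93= -895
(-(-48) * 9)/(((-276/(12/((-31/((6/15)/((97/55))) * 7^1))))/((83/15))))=262944/2420635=0.11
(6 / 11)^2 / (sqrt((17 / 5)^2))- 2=-3934 / 2057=-1.91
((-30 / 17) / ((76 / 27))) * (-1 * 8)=1620 / 323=5.02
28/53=0.53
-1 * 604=-604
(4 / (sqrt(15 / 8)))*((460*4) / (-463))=-2944*sqrt(30) / 1389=-11.61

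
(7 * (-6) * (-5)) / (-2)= -105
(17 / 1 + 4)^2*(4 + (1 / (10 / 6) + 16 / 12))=13083 / 5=2616.60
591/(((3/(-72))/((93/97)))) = -1319112/97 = -13599.09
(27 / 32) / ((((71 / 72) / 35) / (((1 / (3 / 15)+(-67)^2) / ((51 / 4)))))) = 10555.50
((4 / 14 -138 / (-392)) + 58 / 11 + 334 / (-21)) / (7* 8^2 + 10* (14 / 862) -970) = 27861133 / 1454730816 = 0.02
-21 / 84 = -1 / 4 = -0.25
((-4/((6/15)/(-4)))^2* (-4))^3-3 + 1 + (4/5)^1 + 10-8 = -1310719999996/5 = -262143999999.20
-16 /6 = -8 /3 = -2.67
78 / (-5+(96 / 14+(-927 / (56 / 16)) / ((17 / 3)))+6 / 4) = -2652 / 1475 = -1.80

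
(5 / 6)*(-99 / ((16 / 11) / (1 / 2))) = -1815 / 64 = -28.36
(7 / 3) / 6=7 / 18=0.39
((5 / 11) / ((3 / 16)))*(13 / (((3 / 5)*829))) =5200 / 82071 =0.06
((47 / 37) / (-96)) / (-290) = 47 / 1030080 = 0.00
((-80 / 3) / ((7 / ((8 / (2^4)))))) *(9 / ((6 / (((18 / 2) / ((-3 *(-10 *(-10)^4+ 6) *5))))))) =-6 / 349979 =-0.00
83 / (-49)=-83 / 49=-1.69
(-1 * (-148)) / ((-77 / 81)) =-11988 / 77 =-155.69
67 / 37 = 1.81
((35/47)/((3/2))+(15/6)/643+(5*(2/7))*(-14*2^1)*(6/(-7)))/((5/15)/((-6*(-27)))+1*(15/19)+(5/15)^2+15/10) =67951951785/4693381742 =14.48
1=1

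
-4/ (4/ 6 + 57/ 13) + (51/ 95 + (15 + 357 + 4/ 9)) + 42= 69763993/ 168435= 414.19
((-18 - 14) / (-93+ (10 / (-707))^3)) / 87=11308583776 / 2859304816113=0.00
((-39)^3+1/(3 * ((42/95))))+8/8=-59317.25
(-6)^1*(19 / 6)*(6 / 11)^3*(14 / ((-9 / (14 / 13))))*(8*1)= 715008 / 17303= 41.32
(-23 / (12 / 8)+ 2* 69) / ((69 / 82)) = 1312 / 9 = 145.78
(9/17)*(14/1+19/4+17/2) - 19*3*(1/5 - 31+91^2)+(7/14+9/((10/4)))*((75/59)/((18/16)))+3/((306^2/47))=-2164887574193/4603770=-470242.34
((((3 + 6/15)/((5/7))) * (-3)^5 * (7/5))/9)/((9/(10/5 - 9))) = 17493/125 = 139.94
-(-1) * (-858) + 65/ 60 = -856.92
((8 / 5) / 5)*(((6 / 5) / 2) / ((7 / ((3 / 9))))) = 8 / 875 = 0.01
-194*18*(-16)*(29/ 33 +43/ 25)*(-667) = -26633213952/ 275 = -96848050.73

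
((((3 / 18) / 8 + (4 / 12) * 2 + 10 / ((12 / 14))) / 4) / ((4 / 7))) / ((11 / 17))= 70567 / 8448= 8.35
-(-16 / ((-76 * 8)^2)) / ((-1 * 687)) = -1 / 15872448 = -0.00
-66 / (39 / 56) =-1232 / 13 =-94.77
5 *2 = 10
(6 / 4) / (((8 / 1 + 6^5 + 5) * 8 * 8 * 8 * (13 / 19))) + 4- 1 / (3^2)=3629051393 / 933184512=3.89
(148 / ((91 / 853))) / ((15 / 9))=378732 / 455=832.38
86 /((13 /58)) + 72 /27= 15068 /39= 386.36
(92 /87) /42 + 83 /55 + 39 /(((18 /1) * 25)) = 1628797 /1004850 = 1.62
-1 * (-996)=996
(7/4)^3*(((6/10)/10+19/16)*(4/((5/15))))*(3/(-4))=-1540413/25600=-60.17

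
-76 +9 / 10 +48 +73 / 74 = -4831 / 185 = -26.11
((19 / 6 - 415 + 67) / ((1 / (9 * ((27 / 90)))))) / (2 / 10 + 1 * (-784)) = 18621 / 15676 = 1.19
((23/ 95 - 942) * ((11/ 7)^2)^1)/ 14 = -166.11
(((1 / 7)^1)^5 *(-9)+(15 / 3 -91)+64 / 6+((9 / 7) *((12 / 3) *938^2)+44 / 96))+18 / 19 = 11559440927941 / 2554664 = 4524838.07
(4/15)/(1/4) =1.07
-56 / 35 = -8 / 5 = -1.60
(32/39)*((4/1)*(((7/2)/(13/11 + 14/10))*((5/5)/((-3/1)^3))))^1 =-12320/74763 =-0.16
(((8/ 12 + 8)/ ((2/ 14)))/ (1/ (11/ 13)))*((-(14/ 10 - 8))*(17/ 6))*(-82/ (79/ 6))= -2361436/ 395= -5978.32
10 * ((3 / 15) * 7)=14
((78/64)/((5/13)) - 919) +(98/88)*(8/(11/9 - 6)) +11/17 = -1179838413/1286560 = -917.05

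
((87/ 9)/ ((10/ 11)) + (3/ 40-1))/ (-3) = -233/ 72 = -3.24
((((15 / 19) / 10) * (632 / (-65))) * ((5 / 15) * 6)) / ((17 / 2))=-3792 / 20995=-0.18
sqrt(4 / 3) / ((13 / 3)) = 0.27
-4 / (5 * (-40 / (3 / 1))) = 3 / 50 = 0.06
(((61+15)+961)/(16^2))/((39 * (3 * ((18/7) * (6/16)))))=7259/202176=0.04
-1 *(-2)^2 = -4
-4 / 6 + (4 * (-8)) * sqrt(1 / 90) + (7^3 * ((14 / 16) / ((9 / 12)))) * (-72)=-86438 / 3 - 16 * sqrt(10) / 15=-28816.04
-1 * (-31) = 31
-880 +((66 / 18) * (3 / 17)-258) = -19335 / 17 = -1137.35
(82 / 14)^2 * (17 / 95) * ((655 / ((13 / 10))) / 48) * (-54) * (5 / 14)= -842307075 / 677768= -1242.77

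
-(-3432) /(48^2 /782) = 55913 /48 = 1164.85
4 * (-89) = -356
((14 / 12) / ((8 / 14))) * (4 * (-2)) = -49 / 3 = -16.33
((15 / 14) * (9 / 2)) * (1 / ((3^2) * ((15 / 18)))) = 9 / 14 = 0.64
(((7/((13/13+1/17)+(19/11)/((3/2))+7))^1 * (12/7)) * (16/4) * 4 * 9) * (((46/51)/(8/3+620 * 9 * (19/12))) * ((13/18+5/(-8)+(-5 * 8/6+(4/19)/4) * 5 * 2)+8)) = -2892810096/2602860749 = -1.11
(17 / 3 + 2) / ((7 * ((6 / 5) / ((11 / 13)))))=1265 / 1638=0.77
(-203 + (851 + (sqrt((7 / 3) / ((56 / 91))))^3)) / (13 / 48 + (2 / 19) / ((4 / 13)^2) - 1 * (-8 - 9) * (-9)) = -590976 / 138275 - 1729 * sqrt(546) / 829650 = -4.32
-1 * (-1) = 1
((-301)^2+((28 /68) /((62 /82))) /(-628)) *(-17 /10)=-154021.70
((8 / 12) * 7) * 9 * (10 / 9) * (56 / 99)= 7840 / 297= 26.40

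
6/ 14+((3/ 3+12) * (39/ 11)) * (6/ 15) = 7263/ 385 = 18.86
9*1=9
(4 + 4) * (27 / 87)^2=648 / 841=0.77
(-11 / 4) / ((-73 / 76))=209 / 73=2.86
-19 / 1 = -19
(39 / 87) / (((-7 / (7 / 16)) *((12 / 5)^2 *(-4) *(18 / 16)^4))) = 1300 / 1712421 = 0.00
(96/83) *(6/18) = 32/83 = 0.39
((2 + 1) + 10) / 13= 1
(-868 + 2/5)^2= 18818244/25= 752729.76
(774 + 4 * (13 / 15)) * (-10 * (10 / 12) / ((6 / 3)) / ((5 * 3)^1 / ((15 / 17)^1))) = -1715 / 9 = -190.56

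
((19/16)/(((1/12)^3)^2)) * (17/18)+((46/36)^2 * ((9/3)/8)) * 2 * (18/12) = 964473361/288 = 3348865.84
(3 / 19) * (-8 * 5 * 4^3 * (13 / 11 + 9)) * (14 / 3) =-4014080 / 209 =-19206.12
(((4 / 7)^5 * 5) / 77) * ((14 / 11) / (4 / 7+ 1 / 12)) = 24576 / 3195731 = 0.01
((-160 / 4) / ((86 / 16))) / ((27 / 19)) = -6080 / 1161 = -5.24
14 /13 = 1.08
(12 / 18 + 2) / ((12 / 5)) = 10 / 9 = 1.11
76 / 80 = 19 / 20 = 0.95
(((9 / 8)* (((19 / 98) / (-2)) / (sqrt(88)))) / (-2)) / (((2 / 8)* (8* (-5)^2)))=171* sqrt(22) / 6899200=0.00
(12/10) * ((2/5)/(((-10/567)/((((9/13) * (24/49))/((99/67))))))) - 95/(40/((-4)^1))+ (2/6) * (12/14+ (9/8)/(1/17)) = 1417853/143000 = 9.92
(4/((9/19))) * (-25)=-1900/9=-211.11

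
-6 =-6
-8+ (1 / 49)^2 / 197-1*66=-35001777 / 472997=-74.00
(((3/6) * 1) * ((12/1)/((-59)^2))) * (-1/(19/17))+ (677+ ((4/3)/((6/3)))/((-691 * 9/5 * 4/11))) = 1670768063669/2467910646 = 677.00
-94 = -94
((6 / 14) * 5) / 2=15 / 14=1.07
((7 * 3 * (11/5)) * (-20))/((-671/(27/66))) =378/671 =0.56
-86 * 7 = -602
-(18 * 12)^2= -46656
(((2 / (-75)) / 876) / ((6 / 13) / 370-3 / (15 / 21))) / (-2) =-481 / 132687720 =-0.00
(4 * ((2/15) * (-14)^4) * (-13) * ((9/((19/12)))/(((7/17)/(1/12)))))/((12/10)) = -4851392/19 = -255336.42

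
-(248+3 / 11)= -2731 / 11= -248.27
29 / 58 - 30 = -59 / 2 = -29.50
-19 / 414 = -0.05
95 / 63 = 1.51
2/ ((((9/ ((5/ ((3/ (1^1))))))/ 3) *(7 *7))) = 10/ 441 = 0.02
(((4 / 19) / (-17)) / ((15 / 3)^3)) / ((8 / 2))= -0.00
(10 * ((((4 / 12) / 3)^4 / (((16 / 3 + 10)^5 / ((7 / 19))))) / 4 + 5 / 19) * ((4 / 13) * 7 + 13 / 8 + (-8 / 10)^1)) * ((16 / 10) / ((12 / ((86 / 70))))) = 7408031009379529 / 5768981765164800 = 1.28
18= 18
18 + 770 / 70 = 29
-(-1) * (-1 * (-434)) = 434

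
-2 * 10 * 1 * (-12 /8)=30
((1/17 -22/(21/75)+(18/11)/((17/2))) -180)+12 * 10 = -181061/1309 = -138.32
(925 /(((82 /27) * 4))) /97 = 24975 /31816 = 0.78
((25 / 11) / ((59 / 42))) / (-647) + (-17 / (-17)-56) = -23095715 / 419903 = -55.00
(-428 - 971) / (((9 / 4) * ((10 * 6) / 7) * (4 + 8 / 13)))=-127309 / 8100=-15.72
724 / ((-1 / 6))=-4344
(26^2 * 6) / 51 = 1352 / 17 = 79.53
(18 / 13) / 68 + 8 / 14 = 1831 / 3094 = 0.59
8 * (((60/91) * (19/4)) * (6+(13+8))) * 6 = 369360/91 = 4058.90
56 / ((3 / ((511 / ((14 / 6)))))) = 4088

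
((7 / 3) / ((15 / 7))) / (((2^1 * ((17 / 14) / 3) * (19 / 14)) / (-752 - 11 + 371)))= -1882384 / 4845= -388.52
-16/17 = -0.94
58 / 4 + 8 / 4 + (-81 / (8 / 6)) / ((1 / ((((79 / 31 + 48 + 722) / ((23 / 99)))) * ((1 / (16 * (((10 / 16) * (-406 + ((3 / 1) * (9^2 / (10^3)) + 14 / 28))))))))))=38342346603 / 577896482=66.35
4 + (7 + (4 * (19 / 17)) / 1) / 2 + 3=433 / 34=12.74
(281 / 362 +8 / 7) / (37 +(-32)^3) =-4863 / 82940354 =-0.00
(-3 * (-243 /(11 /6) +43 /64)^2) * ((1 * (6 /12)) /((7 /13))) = -336144116919 /6938624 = -48445.36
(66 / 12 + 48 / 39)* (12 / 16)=525 / 104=5.05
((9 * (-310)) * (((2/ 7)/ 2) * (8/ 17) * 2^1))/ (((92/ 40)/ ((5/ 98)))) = -1116000/ 134113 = -8.32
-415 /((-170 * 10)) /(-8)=-83 /2720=-0.03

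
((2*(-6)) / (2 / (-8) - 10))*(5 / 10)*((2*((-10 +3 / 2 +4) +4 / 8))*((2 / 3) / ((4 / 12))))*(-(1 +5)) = 2304 / 41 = 56.20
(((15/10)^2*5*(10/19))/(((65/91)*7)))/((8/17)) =765/304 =2.52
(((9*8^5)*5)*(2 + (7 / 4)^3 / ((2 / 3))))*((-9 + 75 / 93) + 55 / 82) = -141540796800 / 1271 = -111361759.87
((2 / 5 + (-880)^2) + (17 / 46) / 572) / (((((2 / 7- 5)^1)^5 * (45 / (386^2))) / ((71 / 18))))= -1509493842807993531559 / 347534030457900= -4343441.82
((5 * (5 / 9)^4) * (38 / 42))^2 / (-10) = -705078125 / 37967207922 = -0.02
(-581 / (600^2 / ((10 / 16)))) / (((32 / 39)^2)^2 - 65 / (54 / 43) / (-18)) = -448036407 / 1478574512000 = -0.00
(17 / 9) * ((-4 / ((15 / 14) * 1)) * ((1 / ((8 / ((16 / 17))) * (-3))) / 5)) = 0.06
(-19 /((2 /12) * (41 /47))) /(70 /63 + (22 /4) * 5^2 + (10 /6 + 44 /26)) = -1253772 /1362061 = -0.92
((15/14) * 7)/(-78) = -5/52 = -0.10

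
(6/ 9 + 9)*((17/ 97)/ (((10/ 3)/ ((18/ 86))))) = 4437/ 41710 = 0.11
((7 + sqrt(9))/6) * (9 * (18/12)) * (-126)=-2835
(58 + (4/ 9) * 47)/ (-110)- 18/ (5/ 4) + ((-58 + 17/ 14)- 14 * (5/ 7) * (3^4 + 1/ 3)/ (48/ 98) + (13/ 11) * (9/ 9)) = -1731.28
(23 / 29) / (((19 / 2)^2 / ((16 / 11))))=1472 / 115159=0.01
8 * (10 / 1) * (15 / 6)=200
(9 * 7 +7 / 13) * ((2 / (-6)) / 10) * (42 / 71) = -5782 / 4615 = -1.25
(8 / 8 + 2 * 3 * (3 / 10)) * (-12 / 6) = -28 / 5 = -5.60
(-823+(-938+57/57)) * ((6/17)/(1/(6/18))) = -3520/17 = -207.06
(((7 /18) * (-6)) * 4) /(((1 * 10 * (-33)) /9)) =14 /55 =0.25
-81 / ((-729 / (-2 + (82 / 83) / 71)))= -11704 / 53037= -0.22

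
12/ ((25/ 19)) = 228/ 25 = 9.12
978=978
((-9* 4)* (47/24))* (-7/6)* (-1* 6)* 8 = -3948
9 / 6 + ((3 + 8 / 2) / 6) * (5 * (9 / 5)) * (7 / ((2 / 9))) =1329 / 4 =332.25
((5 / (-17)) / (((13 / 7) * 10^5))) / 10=-7 / 44200000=-0.00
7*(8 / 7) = 8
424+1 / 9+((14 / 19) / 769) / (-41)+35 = 2475278606 / 5391459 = 459.11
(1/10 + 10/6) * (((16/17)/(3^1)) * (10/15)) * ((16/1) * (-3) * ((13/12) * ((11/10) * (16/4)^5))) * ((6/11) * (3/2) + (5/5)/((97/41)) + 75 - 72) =-4086464512/44523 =-91783.22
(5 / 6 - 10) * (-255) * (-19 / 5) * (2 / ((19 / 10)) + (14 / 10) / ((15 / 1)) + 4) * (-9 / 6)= 1371271 / 20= 68563.55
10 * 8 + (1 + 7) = 88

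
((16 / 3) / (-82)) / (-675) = 8 / 83025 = 0.00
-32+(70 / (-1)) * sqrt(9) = -242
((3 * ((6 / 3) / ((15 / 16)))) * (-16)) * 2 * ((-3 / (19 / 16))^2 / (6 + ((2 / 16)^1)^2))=-150994944 / 694925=-217.28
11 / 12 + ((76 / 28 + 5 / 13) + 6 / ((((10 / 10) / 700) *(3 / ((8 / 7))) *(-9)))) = -569245 / 3276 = -173.76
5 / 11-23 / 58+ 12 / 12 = 675 / 638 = 1.06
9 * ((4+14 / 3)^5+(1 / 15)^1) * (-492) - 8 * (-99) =-9742705964 / 45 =-216504576.98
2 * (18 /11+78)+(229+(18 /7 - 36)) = 354.84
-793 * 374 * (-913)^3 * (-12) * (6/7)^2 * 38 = -3705309292096361664/49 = -75618556981558401.31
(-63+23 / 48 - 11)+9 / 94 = -165647 / 2256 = -73.43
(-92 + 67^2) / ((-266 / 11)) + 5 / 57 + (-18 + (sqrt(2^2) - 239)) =-436.74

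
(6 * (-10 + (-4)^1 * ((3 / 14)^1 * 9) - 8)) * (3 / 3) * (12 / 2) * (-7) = 6480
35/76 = 0.46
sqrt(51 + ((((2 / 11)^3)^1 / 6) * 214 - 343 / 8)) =sqrt(17581938) / 1452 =2.89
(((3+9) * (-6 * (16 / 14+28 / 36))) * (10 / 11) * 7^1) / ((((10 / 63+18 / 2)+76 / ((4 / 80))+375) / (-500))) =13860000 / 59981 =231.07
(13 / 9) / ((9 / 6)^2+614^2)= 52 / 13571937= 0.00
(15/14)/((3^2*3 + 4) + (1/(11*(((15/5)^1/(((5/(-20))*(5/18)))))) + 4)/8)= 142560/4191229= 0.03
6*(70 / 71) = 420 / 71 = 5.92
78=78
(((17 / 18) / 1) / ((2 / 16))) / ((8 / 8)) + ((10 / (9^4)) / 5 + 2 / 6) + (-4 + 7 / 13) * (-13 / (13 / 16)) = 5396813 / 85293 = 63.27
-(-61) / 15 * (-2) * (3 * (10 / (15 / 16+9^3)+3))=-4294034 / 58395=-73.53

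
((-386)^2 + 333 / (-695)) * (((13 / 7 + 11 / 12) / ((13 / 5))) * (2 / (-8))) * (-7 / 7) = 24127589671 / 607152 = 39738.96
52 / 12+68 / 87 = 445 / 87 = 5.11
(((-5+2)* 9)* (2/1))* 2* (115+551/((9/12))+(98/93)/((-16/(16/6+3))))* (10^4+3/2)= -917374521.02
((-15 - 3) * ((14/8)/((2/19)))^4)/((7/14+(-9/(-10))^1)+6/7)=-98563727115/161792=-609200.25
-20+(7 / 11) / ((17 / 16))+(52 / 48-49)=-151061 / 2244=-67.32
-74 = -74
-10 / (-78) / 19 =5 / 741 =0.01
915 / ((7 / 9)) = 8235 / 7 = 1176.43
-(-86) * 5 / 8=215 / 4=53.75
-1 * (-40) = 40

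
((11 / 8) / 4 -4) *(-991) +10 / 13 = 1507631 / 416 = 3624.11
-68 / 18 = -3.78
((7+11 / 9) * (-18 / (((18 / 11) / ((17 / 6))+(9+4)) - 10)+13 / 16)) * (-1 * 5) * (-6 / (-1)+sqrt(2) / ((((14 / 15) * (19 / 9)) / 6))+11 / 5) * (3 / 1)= 375948675 * sqrt(2) / 237272+22835401 / 5352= 6507.47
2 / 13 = 0.15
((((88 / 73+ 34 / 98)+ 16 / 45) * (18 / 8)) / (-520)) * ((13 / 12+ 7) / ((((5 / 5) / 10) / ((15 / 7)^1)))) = -29790349 / 20832448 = -1.43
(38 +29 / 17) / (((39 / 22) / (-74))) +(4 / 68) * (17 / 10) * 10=-366079 / 221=-1656.47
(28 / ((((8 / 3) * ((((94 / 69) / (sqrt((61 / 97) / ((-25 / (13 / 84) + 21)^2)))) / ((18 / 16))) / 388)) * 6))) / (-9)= -299 * sqrt(5917) / 65424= -0.35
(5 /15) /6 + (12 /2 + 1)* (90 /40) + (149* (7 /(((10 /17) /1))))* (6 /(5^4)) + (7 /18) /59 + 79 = 247432519 /2212500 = 111.83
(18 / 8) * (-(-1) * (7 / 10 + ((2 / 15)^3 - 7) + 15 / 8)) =-119411 / 12000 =-9.95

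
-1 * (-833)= 833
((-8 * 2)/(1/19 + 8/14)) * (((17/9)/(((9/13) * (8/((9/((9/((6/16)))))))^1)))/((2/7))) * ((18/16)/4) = -205751/63744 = -3.23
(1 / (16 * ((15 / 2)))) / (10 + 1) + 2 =2641 / 1320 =2.00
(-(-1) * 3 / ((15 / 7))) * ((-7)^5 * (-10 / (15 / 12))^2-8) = -7529592 / 5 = -1505918.40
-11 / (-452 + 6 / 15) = 55 / 2258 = 0.02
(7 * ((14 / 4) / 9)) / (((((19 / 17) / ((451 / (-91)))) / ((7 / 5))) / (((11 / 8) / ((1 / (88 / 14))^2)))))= -10204777 / 11115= -918.11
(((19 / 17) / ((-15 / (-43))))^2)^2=445541565121 / 4228250625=105.37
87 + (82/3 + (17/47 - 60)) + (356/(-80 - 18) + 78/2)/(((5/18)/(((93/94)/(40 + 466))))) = 54.94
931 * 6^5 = 7239456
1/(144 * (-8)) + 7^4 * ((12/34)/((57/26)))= 143829181/372096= 386.54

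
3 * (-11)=-33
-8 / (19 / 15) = -120 / 19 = -6.32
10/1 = 10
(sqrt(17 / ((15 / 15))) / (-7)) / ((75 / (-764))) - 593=-593+764* sqrt(17) / 525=-587.00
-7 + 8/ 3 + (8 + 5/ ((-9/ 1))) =28/ 9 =3.11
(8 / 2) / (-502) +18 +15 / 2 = 12797 / 502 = 25.49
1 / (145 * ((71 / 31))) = 31 / 10295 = 0.00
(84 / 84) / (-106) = -1 / 106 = -0.01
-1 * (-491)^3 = 118370771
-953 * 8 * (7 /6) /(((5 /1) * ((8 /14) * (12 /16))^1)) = -186788 /45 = -4150.84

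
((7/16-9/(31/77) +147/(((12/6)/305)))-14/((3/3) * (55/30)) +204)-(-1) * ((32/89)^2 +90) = 980250715723/43216976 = 22682.08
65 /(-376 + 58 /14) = -455 /2603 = -0.17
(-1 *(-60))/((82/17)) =510/41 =12.44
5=5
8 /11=0.73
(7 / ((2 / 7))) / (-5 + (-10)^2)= 49 / 190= 0.26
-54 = -54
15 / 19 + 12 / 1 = 243 / 19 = 12.79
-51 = -51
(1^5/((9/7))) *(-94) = -658/9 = -73.11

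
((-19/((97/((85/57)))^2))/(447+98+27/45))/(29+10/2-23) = -36125/48281041512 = -0.00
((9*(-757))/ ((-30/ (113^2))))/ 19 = 28998399/ 190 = 152623.15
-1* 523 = -523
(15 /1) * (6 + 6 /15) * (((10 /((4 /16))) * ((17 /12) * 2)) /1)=10880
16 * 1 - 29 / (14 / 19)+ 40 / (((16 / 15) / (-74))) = -39177 / 14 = -2798.36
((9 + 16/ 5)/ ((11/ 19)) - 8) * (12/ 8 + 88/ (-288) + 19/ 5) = 646381/ 9900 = 65.29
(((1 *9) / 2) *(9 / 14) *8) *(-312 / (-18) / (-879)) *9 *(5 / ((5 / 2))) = -16848 / 2051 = -8.21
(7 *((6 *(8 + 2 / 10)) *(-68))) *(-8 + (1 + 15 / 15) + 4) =234192 / 5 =46838.40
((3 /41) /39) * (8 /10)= 4 /2665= 0.00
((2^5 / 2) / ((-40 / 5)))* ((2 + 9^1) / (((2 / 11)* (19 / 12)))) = -1452 / 19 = -76.42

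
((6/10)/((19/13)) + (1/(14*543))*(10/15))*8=3558496/1083285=3.28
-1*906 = -906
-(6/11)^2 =-36/121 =-0.30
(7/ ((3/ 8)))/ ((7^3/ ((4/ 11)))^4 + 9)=14336/ 607950857736435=0.00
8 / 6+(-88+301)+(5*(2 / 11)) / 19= 134417 / 627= 214.38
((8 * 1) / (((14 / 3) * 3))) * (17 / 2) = 4.86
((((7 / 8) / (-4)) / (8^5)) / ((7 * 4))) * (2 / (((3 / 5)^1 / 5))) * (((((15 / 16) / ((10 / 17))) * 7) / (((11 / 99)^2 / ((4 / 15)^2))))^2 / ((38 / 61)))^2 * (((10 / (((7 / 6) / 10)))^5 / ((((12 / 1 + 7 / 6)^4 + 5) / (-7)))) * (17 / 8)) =399752900.09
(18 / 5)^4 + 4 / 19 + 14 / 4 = 4077213 / 23750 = 171.67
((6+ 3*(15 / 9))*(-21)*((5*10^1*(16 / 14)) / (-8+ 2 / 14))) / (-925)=-336 / 185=-1.82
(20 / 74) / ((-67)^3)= -10 / 11128231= -0.00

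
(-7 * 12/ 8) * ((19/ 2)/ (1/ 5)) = -1995/ 4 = -498.75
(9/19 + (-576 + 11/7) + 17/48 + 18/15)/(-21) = 18271031/670320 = 27.26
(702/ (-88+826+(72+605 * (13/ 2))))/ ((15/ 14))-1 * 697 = -4721239/ 6775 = -696.86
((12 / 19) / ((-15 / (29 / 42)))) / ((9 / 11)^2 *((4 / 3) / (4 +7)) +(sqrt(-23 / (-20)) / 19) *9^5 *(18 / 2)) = 23468192 / 8950547275993223649-49936761468 *sqrt(115) / 552502918271186645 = -0.00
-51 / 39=-17 / 13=-1.31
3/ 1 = 3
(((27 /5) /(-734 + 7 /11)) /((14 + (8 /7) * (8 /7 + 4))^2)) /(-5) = 237699 /63774744100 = 0.00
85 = 85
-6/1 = -6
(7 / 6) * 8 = 28 / 3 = 9.33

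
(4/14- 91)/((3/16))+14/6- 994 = -30985/21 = -1475.48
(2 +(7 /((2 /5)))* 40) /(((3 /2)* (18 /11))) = 286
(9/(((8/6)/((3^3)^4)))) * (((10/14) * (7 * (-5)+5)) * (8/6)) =-717445350/7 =-102492192.86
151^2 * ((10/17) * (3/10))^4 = 1846881/83521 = 22.11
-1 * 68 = -68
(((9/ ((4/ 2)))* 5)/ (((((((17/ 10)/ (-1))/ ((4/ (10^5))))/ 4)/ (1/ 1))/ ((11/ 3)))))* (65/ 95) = -429/ 80750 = -0.01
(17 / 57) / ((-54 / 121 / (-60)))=20570 / 513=40.10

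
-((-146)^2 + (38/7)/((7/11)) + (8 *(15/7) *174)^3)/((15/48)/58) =-8447725785699392/1715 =-4925787630145.42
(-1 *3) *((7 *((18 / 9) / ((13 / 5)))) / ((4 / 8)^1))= -420 / 13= -32.31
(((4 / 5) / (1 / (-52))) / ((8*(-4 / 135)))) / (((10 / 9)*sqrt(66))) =1053*sqrt(66) / 440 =19.44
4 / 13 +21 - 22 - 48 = -633 / 13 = -48.69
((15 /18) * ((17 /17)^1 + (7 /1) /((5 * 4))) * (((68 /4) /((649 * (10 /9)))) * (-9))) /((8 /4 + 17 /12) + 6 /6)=-37179 /687940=-0.05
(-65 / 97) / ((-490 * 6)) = 13 / 57036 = 0.00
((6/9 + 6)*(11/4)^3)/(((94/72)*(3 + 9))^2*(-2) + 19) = -19965/67952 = -0.29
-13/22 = -0.59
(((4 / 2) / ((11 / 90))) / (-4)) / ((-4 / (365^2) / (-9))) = -53956125 / 44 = -1226275.57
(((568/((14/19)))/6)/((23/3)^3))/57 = 426/85169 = 0.01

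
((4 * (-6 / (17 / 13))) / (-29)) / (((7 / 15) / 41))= 55.60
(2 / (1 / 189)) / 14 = 27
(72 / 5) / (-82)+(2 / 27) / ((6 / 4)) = -2096 / 16605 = -0.13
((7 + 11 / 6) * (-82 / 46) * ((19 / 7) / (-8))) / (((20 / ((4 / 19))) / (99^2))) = 7099191 / 12880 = 551.18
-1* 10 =-10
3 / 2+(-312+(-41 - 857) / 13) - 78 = -11897 / 26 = -457.58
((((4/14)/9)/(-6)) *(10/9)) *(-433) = 4330/1701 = 2.55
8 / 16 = 1 / 2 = 0.50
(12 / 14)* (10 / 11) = 60 / 77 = 0.78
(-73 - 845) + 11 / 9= -8251 / 9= -916.78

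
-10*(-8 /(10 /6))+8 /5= 248 /5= 49.60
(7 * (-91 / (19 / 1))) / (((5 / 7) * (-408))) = 4459 / 38760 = 0.12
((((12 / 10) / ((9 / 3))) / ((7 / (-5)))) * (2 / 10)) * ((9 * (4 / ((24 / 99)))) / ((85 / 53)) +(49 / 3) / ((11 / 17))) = -661063 / 98175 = -6.73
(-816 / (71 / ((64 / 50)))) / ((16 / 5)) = -1632 / 355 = -4.60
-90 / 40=-9 / 4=-2.25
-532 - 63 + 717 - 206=-84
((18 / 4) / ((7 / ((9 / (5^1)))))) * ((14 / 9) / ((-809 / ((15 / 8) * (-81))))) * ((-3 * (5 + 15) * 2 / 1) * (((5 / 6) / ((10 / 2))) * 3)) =-32805 / 1618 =-20.28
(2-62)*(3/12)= -15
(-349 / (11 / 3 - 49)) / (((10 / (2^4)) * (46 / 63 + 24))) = 65961 / 132430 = 0.50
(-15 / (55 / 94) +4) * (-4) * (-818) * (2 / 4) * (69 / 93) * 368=-3295610752 / 341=-9664547.66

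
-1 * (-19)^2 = -361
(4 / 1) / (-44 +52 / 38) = -38 / 405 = -0.09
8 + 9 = 17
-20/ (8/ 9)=-45/ 2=-22.50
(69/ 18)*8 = 92/ 3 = 30.67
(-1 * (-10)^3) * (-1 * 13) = -13000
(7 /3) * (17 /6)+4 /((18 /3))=131 /18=7.28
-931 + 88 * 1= -843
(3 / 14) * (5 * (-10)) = -75 / 7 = -10.71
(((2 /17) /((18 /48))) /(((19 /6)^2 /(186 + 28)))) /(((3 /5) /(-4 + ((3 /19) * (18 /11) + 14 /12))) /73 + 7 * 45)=16141900160 /759454799427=0.02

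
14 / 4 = 7 / 2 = 3.50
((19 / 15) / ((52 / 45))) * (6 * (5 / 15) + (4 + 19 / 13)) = 8.18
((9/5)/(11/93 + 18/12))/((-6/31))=-8649/1505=-5.75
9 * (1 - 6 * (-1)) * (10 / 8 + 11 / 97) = 33327 / 388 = 85.89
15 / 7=2.14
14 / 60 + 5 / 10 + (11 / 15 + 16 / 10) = 46 / 15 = 3.07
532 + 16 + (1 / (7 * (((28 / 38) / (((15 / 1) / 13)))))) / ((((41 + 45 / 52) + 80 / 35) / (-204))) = 20510692 / 37499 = 546.97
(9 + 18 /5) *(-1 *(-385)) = 4851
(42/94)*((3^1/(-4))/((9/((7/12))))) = -49/2256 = -0.02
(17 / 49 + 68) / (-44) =-3349 / 2156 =-1.55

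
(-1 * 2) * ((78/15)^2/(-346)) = 676/4325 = 0.16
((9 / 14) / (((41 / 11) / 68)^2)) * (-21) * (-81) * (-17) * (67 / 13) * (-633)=20185446084.06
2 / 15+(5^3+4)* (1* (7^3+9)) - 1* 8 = 681002 / 15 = 45400.13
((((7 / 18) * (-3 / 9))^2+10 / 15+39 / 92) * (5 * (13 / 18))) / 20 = 482755 / 2414448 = 0.20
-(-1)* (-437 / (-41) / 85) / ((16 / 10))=437 / 5576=0.08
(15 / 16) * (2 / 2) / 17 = 15 / 272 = 0.06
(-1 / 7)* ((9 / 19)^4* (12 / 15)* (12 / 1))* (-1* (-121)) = -38106288 / 4561235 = -8.35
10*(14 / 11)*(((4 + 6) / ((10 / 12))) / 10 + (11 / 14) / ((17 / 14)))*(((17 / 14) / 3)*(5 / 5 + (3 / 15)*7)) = 1256 / 55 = 22.84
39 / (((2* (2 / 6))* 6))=39 / 4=9.75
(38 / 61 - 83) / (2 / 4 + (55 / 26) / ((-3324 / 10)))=-217140300 / 1301191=-166.88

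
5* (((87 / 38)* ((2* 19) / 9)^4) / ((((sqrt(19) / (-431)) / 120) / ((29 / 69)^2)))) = -6071534238400* sqrt(19) / 3470769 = -7625170.15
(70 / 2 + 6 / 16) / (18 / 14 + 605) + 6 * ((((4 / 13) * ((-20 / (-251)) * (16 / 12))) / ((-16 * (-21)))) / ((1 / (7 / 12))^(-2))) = 2282340869 / 37999383968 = 0.06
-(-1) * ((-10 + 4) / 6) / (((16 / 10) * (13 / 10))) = -25 / 52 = -0.48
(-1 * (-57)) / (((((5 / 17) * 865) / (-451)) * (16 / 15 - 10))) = 1311057 / 115910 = 11.31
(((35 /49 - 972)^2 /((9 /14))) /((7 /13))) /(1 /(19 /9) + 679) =11417921047 /2846655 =4011.00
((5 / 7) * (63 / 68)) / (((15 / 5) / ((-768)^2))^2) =434865438720 / 17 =25580319924.71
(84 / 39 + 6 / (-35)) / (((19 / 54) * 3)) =16236 / 8645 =1.88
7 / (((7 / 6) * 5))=6 / 5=1.20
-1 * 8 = -8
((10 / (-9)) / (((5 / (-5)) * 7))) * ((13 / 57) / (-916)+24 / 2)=1.90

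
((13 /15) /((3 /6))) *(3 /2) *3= 39 /5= 7.80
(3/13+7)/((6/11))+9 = 868/39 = 22.26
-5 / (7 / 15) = -75 / 7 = -10.71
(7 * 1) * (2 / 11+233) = 17955 / 11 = 1632.27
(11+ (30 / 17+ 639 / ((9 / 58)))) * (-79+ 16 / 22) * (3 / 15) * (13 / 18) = -262002013 / 5610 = -46702.68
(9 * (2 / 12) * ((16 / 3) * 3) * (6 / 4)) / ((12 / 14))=42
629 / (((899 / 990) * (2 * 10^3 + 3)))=622710 / 1800697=0.35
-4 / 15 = -0.27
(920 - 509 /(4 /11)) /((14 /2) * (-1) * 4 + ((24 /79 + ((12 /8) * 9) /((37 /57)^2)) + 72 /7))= -1452792383 /44298710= -32.80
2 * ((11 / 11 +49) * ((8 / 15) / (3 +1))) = 40 / 3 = 13.33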